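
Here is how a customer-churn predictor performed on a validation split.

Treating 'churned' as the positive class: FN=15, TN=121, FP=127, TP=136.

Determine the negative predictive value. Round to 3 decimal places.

NPV = TN/(TN+FN) = 121/(121+15) = 0.890

0.890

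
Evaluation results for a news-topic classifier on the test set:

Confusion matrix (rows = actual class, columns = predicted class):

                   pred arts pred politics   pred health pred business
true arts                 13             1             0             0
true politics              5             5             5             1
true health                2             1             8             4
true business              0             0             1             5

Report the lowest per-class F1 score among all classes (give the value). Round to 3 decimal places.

Per-class F1 score (2·TP/(2·TP+FP+FN)):
  arts: TP=13, FP=5+2+0=7, FN=1+0+0=1 → 26/34 = 0.7647
  politics: TP=5, FP=1+1+0=2, FN=5+5+1=11 → 10/23 = 0.4348
  health: TP=8, FP=0+5+1=6, FN=2+1+4=7 → 16/29 = 0.5517
  business: TP=5, FP=0+1+4=5, FN=0+0+1=1 → 10/16 = 0.6250
Lowest is class 'politics' with F1 score = 0.435.

0.435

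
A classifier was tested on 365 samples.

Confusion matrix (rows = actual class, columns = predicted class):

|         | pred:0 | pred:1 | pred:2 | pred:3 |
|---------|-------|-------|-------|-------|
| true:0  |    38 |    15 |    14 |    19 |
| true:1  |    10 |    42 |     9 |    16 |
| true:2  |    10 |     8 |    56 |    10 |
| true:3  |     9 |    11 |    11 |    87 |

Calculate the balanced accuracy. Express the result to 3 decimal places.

Balanced accuracy = mean of per-class recall.
  0: recall = 38/86 = 0.4419
  1: recall = 42/77 = 0.5455
  2: recall = 56/84 = 0.6667
  3: recall = 87/118 = 0.7373
Mean = (0.4419 + 0.5455 + 0.6667 + 0.7373) / 4 = 0.598

0.598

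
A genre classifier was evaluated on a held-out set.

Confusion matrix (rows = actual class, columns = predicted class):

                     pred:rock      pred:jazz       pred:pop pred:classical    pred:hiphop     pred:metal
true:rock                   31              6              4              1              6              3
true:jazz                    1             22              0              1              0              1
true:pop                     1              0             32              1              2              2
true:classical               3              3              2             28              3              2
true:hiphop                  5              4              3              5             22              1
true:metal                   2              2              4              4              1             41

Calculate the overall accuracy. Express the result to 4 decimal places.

Accuracy = trace / total = (31+22+32+28+22+41=176) / 249 = 176/249 = 0.7068

0.7068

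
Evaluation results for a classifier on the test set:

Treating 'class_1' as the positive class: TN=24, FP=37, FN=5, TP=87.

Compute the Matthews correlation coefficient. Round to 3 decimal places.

MCC = (TP·TN − FP·FN) / √((TP+FP)(TP+FN)(TN+FP)(TN+FN))
Numerator = 87·24 − 37·5 = 1903
Denominator = √(124·92·61·29) = √20180752 = 4492.2992
MCC = 1903 / 4492.2992 = 0.424

0.424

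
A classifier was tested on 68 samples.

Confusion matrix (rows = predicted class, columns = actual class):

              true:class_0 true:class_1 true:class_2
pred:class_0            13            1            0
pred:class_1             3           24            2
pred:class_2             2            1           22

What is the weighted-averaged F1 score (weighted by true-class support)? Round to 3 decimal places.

0.866

Per-class F1 score (2·TP/(2·TP+FP+FN)):
  class_0: TP=13, FP=1+0=1, FN=3+2=5 → 26/32 = 0.8125
  class_1: TP=24, FP=3+2=5, FN=1+1=2 → 48/55 = 0.8727
  class_2: TP=22, FP=2+1=3, FN=0+2=2 → 44/49 = 0.8980
Weighted-F1 score = Σ (supportᵢ/N)·F1 scoreᵢ with N=68: (18/68)·0.8125 + (26/68)·0.8727 + (24/68)·0.8980 = 0.866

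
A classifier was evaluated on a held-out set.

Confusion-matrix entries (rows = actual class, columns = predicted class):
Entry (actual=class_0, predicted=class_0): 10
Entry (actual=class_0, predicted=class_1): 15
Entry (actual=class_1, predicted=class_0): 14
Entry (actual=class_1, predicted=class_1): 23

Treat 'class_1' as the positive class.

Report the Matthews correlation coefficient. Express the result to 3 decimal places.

MCC = (TP·TN − FP·FN) / √((TP+FP)(TP+FN)(TN+FP)(TN+FN))
Numerator = 23·10 − 15·14 = 20
Denominator = √(38·37·25·24) = √843600 = 918.4770
MCC = 20 / 918.4770 = 0.022

0.022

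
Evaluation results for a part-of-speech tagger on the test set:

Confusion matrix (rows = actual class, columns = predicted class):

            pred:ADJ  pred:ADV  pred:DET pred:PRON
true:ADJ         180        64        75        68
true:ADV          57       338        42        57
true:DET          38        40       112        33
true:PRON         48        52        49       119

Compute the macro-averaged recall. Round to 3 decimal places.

Per-class recall (TP/(TP+FN)):
  ADJ: TP=180, FN=64+75+68=207 → 180/387 = 0.4651
  ADV: TP=338, FN=57+42+57=156 → 338/494 = 0.6842
  DET: TP=112, FN=38+40+33=111 → 112/223 = 0.5022
  PRON: TP=119, FN=48+52+49=149 → 119/268 = 0.4440
Macro-recall = mean = (0.4651 + 0.6842 + 0.5022 + 0.4440) / 4 = 0.524

0.524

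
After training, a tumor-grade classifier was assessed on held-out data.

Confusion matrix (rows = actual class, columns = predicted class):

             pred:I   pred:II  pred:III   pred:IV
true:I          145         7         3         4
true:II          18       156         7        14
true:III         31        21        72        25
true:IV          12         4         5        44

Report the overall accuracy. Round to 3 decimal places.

0.734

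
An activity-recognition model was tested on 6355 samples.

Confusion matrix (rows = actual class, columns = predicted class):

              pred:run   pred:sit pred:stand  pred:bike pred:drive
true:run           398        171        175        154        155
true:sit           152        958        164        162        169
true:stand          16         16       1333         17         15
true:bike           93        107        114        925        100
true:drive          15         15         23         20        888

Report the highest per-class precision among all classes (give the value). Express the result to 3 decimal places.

0.756

Per-class precision (TP/(TP+FP)):
  run: TP=398, FP=152+16+93+15=276 → 398/674 = 0.5905
  sit: TP=958, FP=171+16+107+15=309 → 958/1267 = 0.7561
  stand: TP=1333, FP=175+164+114+23=476 → 1333/1809 = 0.7369
  bike: TP=925, FP=154+162+17+20=353 → 925/1278 = 0.7238
  drive: TP=888, FP=155+169+15+100=439 → 888/1327 = 0.6692
Highest is class 'sit' with precision = 0.756.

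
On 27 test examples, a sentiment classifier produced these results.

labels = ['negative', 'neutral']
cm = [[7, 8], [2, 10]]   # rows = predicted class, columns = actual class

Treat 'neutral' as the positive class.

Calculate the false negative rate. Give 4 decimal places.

FNR = FN/(FN+TP) = 8/(8+10) = 0.4444

0.4444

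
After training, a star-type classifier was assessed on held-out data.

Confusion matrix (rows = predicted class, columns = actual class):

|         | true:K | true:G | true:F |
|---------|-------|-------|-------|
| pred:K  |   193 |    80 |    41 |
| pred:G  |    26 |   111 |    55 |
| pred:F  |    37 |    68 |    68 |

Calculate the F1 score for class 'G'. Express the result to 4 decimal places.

F1 score = 2·TP/(2·TP+FP+FN).
G: TP=111, FP=26+55=81, FN=80+68=148 → 222/451 = 0.49224

0.4922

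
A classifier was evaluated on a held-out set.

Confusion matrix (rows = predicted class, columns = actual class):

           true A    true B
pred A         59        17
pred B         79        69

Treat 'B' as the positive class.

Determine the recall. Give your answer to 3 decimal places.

Recall = TP/(TP+FN) = 69/(69+17) = 69/86 = 0.802

0.802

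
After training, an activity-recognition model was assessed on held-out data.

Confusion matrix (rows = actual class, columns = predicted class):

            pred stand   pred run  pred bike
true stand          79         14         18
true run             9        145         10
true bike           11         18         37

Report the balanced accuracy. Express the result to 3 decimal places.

0.719

Balanced accuracy = mean of per-class recall.
  stand: recall = 79/111 = 0.7117
  run: recall = 145/164 = 0.8841
  bike: recall = 37/66 = 0.5606
Mean = (0.7117 + 0.8841 + 0.5606) / 3 = 0.719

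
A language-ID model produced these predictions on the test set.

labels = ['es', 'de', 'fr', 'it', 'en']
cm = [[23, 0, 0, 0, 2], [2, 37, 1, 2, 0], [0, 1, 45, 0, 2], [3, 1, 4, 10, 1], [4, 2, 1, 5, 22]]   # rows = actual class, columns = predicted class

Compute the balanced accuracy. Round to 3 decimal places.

0.782

Balanced accuracy = mean of per-class recall.
  es: recall = 23/25 = 0.9200
  de: recall = 37/42 = 0.8810
  fr: recall = 45/48 = 0.9375
  it: recall = 10/19 = 0.5263
  en: recall = 22/34 = 0.6471
Mean = (0.9200 + 0.8810 + 0.9375 + 0.5263 + 0.6471) / 5 = 0.782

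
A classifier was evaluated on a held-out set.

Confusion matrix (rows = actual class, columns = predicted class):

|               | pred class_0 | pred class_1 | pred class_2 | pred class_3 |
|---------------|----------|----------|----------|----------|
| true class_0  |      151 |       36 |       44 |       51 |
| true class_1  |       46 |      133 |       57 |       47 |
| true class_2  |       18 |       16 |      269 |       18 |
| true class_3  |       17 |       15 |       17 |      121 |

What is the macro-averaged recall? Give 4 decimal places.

Per-class recall (TP/(TP+FN)):
  class_0: TP=151, FN=36+44+51=131 → 151/282 = 0.53546
  class_1: TP=133, FN=46+57+47=150 → 133/283 = 0.46996
  class_2: TP=269, FN=18+16+18=52 → 269/321 = 0.83801
  class_3: TP=121, FN=17+15+17=49 → 121/170 = 0.71176
Macro-recall = mean = (0.53546 + 0.46996 + 0.83801 + 0.71176) / 4 = 0.6388

0.6388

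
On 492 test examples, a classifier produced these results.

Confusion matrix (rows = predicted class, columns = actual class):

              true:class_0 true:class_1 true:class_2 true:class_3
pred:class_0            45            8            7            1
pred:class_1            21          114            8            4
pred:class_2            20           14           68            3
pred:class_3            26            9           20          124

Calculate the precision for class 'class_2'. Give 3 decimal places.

0.648

One-vs-rest for 'class_2': TP = diagonal; FP = other classes predicted 'class_2'; FN = 'class_2' predicted as other.
precision = TP/(TP+FP).
class_2: TP=68, FP=20+14+3=37 → 68/105 = 0.6476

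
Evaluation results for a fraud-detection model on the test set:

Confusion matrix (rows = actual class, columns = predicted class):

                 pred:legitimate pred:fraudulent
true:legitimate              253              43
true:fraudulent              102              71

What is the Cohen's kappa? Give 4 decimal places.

Observed agreement pₒ = trace/N = 324/469 = 0.69083
Expected agreement pₑ = Σ (rowᵢ·colᵢ)/N² = (296·355 + 173·114)/469² = 0.56738
κ = (pₒ − pₑ)/(1 − pₑ) = (0.69083 − 0.56738)/(1 − 0.56738) = 0.2854

0.2854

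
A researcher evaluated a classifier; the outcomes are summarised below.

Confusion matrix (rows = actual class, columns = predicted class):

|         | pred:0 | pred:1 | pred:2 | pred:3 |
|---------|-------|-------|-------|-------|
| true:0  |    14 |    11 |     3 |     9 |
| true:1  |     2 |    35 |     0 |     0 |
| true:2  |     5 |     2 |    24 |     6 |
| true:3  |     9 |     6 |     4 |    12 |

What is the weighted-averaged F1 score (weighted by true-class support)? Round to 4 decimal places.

0.5836

Per-class F1 score (2·TP/(2·TP+FP+FN)):
  0: TP=14, FP=2+5+9=16, FN=11+3+9=23 → 28/67 = 0.41791
  1: TP=35, FP=11+2+6=19, FN=2+0+0=2 → 70/91 = 0.76923
  2: TP=24, FP=3+0+4=7, FN=5+2+6=13 → 48/68 = 0.70588
  3: TP=12, FP=9+0+6=15, FN=9+6+4=19 → 24/58 = 0.41379
Weighted-F1 score = Σ (supportᵢ/N)·F1 scoreᵢ with N=142: (37/142)·0.41791 + (37/142)·0.76923 + (37/142)·0.70588 + (31/142)·0.41379 = 0.5836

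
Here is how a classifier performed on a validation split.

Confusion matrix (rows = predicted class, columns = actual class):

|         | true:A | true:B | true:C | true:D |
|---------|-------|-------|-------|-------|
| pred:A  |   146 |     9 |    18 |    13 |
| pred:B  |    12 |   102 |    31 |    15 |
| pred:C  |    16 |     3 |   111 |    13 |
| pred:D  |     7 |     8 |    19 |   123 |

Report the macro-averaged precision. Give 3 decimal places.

Per-class precision (TP/(TP+FP)):
  A: TP=146, FP=9+18+13=40 → 146/186 = 0.7849
  B: TP=102, FP=12+31+15=58 → 102/160 = 0.6375
  C: TP=111, FP=16+3+13=32 → 111/143 = 0.7762
  D: TP=123, FP=7+8+19=34 → 123/157 = 0.7834
Macro-precision = mean = (0.7849 + 0.6375 + 0.7762 + 0.7834) / 4 = 0.746

0.746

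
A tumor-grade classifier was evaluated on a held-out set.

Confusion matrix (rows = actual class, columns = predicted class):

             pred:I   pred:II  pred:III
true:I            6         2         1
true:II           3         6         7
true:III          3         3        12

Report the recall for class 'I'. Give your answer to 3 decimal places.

0.667

Treat 'I' as positive and all other classes as negative.
recall = TP/(TP+FN).
I: TP=6, FN=2+1=3 → 6/9 = 0.6667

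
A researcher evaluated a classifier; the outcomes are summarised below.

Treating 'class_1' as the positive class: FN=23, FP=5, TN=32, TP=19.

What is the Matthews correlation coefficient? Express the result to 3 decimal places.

MCC = (TP·TN − FP·FN) / √((TP+FP)(TP+FN)(TN+FP)(TN+FN))
Numerator = 19·32 − 5·23 = 493
Denominator = √(24·42·37·55) = √2051280 = 1432.2290
MCC = 493 / 1432.2290 = 0.344

0.344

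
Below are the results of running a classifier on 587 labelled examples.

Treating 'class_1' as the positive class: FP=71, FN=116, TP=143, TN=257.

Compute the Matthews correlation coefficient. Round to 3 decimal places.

0.346

MCC = (TP·TN − FP·FN) / √((TP+FP)(TP+FN)(TN+FP)(TN+FN))
Numerator = 143·257 − 71·116 = 28515
Denominator = √(214·259·328·373) = √6781038544 = 82347.0615
MCC = 28515 / 82347.0615 = 0.346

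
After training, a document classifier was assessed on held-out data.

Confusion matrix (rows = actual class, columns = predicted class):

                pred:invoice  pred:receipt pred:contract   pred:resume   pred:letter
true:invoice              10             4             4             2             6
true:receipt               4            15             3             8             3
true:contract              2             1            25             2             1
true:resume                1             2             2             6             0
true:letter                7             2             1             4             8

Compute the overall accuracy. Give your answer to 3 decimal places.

0.520

Accuracy = trace / total = (10+15+25+6+8=64) / 123 = 64/123 = 0.520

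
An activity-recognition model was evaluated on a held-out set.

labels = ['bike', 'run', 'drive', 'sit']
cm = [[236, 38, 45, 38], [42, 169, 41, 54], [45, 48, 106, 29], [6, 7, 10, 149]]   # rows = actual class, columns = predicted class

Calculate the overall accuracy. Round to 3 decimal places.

0.621

Accuracy = trace / total = (236+169+106+149=660) / 1063 = 660/1063 = 0.621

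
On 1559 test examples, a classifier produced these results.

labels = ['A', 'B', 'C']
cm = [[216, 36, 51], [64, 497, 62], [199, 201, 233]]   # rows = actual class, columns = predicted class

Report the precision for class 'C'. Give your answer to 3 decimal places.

One-vs-rest for 'C': TP = diagonal; FP = other classes predicted 'C'; FN = 'C' predicted as other.
precision = TP/(TP+FP).
C: TP=233, FP=51+62=113 → 233/346 = 0.6734

0.673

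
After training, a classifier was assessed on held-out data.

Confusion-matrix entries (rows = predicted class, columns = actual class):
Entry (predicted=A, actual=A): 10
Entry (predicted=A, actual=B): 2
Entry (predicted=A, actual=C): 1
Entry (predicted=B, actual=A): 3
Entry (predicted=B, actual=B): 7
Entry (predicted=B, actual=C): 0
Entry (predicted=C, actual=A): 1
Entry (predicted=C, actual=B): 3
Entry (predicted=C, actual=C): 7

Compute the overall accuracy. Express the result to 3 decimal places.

0.706

Accuracy = trace / total = (10+7+7=24) / 34 = 24/34 = 0.706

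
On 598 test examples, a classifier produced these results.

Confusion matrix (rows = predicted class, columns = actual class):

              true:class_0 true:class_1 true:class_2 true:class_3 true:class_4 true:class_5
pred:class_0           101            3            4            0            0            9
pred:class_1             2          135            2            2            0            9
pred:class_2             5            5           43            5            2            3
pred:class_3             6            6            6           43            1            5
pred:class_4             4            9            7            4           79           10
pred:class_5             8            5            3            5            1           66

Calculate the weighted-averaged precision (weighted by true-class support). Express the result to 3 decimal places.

Per-class precision (TP/(TP+FP)):
  class_0: TP=101, FP=3+4+0+0+9=16 → 101/117 = 0.8632
  class_1: TP=135, FP=2+2+2+0+9=15 → 135/150 = 0.9000
  class_2: TP=43, FP=5+5+5+2+3=20 → 43/63 = 0.6825
  class_3: TP=43, FP=6+6+6+1+5=24 → 43/67 = 0.6418
  class_4: TP=79, FP=4+9+7+4+10=34 → 79/113 = 0.6991
  class_5: TP=66, FP=8+5+3+5+1=22 → 66/88 = 0.7500
Weighted-precision = Σ (supportᵢ/N)·precisionᵢ with N=598: (126/598)·0.8632 + (163/598)·0.9000 + (65/598)·0.6825 + (59/598)·0.6418 + (83/598)·0.6991 + (102/598)·0.7500 = 0.790

0.790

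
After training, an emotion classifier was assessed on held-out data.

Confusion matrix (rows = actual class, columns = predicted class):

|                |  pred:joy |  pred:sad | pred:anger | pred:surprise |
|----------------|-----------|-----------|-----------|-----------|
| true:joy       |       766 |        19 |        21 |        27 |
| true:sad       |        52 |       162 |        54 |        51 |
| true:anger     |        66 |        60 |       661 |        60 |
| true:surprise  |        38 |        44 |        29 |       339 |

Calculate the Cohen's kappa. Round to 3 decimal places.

0.702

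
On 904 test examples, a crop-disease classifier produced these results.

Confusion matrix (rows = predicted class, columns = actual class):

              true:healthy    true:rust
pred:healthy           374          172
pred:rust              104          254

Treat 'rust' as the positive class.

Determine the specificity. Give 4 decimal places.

0.7824

Specificity = TN/(TN+FP) = 374/(374+104) = 0.7824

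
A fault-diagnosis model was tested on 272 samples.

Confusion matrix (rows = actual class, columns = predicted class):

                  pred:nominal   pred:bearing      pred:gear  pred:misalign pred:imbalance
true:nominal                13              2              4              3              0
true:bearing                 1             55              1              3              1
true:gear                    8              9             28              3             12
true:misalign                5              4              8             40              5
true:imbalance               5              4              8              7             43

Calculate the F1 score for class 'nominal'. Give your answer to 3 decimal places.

0.481

Take TP from the diagonal, FP from the rest of the 'nominal' prediction marginal, FN from the rest of the 'nominal' actual marginal.
F1 score = 2·TP/(2·TP+FP+FN).
nominal: TP=13, FP=1+8+5+5=19, FN=2+4+3+0=9 → 26/54 = 0.4815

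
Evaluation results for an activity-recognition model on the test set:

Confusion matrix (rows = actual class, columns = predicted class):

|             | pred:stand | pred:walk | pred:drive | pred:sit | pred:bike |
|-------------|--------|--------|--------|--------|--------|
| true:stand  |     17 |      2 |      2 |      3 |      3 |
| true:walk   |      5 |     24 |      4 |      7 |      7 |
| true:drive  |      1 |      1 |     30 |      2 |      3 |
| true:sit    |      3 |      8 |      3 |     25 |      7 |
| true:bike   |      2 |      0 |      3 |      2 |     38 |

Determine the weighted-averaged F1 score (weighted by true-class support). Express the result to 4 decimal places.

Per-class F1 score (2·TP/(2·TP+FP+FN)):
  stand: TP=17, FP=5+1+3+2=11, FN=2+2+3+3=10 → 34/55 = 0.61818
  walk: TP=24, FP=2+1+8+0=11, FN=5+4+7+7=23 → 48/82 = 0.58537
  drive: TP=30, FP=2+4+3+3=12, FN=1+1+2+3=7 → 60/79 = 0.75949
  sit: TP=25, FP=3+7+2+2=14, FN=3+8+3+7=21 → 50/85 = 0.58824
  bike: TP=38, FP=3+7+3+7=20, FN=2+0+3+2=7 → 76/103 = 0.73786
Weighted-F1 score = Σ (supportᵢ/N)·F1 scoreᵢ with N=202: (27/202)·0.61818 + (47/202)·0.58537 + (37/202)·0.75949 + (46/202)·0.58824 + (45/202)·0.73786 = 0.6563

0.6563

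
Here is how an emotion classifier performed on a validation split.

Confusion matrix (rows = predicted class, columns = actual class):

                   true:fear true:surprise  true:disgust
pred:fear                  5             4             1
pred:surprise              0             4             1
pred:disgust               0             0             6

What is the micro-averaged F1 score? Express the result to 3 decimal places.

0.714

Micro-averaging pools counts across classes: ΣTP=15, ΣFP=6, ΣFN=6.
Micro-F1 score = 2·TP/(2·TP+FP+FN) on pooled counts = 0.714 (equals overall accuracy in single-label multiclass).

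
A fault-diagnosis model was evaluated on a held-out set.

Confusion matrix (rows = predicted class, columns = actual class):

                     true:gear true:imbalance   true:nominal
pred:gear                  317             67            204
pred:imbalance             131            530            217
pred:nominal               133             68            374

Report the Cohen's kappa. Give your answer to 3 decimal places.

Observed agreement pₒ = trace/N = 1221/2041 = 0.5982
Expected agreement pₑ = Σ (rowᵢ·colᵢ)/N² = (581·588 + 665·878 + 795·575)/2041² = 0.3319
κ = (pₒ − pₑ)/(1 − pₑ) = (0.5982 − 0.3319)/(1 − 0.3319) = 0.399

0.399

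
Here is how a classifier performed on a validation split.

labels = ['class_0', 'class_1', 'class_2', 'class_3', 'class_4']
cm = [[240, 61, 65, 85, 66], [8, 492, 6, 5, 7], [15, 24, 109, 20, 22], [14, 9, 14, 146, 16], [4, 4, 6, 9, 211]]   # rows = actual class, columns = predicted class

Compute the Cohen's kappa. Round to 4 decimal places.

0.6423

Observed agreement pₒ = trace/N = 1198/1658 = 0.72256
Expected agreement pₑ = Σ (rowᵢ·colᵢ)/N² = (517·281 + 518·590 + 190·200 + 199·265 + 234·322)/1658² = 0.22444
κ = (pₒ − pₑ)/(1 − pₑ) = (0.72256 − 0.22444)/(1 − 0.22444) = 0.6423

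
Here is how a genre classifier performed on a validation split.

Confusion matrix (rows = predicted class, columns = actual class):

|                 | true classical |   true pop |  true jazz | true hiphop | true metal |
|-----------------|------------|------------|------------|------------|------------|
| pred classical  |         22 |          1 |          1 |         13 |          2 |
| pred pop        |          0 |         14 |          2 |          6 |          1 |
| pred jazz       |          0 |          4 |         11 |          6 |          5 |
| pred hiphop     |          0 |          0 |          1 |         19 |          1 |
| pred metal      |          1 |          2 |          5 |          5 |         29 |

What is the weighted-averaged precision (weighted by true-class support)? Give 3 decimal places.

0.694

Per-class precision (TP/(TP+FP)):
  classical: TP=22, FP=1+1+13+2=17 → 22/39 = 0.5641
  pop: TP=14, FP=0+2+6+1=9 → 14/23 = 0.6087
  jazz: TP=11, FP=0+4+6+5=15 → 11/26 = 0.4231
  hiphop: TP=19, FP=0+0+1+1=2 → 19/21 = 0.9048
  metal: TP=29, FP=1+2+5+5=13 → 29/42 = 0.6905
Weighted-precision = Σ (supportᵢ/N)·precisionᵢ with N=151: (23/151)·0.5641 + (21/151)·0.6087 + (20/151)·0.4231 + (49/151)·0.9048 + (38/151)·0.6905 = 0.694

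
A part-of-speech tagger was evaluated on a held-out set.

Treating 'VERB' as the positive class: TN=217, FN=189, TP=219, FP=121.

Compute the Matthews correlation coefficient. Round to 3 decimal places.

0.179

MCC = (TP·TN − FP·FN) / √((TP+FP)(TP+FN)(TN+FP)(TN+FN))
Numerator = 219·217 − 121·189 = 24654
Denominator = √(340·408·338·406) = √19036268160 = 137971.9832
MCC = 24654 / 137971.9832 = 0.179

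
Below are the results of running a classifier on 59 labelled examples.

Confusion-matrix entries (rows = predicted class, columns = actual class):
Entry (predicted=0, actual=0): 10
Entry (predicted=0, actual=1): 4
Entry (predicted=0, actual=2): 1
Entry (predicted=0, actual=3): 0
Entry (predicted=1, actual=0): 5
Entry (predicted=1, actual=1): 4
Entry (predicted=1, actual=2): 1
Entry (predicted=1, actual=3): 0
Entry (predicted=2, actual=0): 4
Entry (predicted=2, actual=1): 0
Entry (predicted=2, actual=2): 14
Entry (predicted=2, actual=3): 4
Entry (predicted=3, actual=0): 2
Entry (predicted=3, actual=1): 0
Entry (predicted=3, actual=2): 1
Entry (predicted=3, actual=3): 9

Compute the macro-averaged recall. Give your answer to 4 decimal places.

Per-class recall (TP/(TP+FN)):
  0: TP=10, FN=5+4+2=11 → 10/21 = 0.47619
  1: TP=4, FN=4+0+0=4 → 4/8 = 0.50000
  2: TP=14, FN=1+1+1=3 → 14/17 = 0.82353
  3: TP=9, FN=0+0+4=4 → 9/13 = 0.69231
Macro-recall = mean = (0.47619 + 0.50000 + 0.82353 + 0.69231) / 4 = 0.6230

0.6230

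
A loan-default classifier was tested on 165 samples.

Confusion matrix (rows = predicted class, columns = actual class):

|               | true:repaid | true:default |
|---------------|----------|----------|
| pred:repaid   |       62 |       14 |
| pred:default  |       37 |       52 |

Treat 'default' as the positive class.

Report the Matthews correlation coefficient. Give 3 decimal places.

0.407

MCC = (TP·TN − FP·FN) / √((TP+FP)(TP+FN)(TN+FP)(TN+FN))
Numerator = 52·62 − 37·14 = 2706
Denominator = √(89·66·99·76) = √44195976 = 6648.0054
MCC = 2706 / 6648.0054 = 0.407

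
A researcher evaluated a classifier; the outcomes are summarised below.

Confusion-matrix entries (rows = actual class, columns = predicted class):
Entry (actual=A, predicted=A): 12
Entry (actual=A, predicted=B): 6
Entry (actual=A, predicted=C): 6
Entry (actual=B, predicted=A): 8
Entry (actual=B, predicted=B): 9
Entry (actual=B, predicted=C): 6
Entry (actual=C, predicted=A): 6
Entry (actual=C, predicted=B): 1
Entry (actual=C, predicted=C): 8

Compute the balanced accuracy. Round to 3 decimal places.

Balanced accuracy = mean of per-class recall.
  A: recall = 12/24 = 0.5000
  B: recall = 9/23 = 0.3913
  C: recall = 8/15 = 0.5333
Mean = (0.5000 + 0.3913 + 0.5333) / 3 = 0.475

0.475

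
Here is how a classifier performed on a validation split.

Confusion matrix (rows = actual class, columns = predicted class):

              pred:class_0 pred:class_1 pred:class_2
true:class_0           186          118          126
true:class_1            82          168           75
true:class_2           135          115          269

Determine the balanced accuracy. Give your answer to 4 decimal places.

0.4893

Balanced accuracy = mean of per-class recall.
  class_0: recall = 186/430 = 0.43256
  class_1: recall = 168/325 = 0.51692
  class_2: recall = 269/519 = 0.51830
Mean = (0.43256 + 0.51692 + 0.51830) / 3 = 0.4893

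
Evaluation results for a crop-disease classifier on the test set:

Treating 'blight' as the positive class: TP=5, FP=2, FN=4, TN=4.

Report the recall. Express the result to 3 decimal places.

Recall = TP/(TP+FN) = 5/(5+4) = 5/9 = 0.556

0.556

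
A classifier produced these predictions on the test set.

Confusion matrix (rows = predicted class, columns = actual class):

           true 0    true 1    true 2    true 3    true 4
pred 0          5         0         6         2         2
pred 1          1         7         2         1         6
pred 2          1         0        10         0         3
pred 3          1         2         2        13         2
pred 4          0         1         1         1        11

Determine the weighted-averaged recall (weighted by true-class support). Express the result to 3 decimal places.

0.575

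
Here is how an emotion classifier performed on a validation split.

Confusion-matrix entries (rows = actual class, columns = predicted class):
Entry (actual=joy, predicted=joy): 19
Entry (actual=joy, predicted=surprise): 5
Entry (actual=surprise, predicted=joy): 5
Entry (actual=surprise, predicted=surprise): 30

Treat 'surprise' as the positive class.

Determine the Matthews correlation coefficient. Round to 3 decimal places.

0.649

MCC = (TP·TN − FP·FN) / √((TP+FP)(TP+FN)(TN+FP)(TN+FN))
Numerator = 30·19 − 5·5 = 545
Denominator = √(35·35·24·24) = √705600 = 840.0000
MCC = 545 / 840.0000 = 0.649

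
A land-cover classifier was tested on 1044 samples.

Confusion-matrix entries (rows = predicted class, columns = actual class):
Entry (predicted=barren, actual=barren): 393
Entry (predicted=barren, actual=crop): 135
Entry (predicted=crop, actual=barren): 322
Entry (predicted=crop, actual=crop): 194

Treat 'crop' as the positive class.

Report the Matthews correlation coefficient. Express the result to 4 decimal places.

0.1295

MCC = (TP·TN − FP·FN) / √((TP+FP)(TP+FN)(TN+FP)(TN+FN))
Numerator = 194·393 − 322·135 = 32772
Denominator = √(516·329·715·528) = √64089305280 = 253158.6563
MCC = 32772 / 253158.6563 = 0.1295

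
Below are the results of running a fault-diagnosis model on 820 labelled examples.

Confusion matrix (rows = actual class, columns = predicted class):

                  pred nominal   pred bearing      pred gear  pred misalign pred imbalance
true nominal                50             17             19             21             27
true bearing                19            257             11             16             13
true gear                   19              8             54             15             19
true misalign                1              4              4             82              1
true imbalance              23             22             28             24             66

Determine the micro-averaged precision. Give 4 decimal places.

Micro-averaging pools counts across classes: ΣTP=509, ΣFP=311, ΣFN=311.
Micro-precision = TP/(TP+FP) on pooled counts = 0.6207 (equals overall accuracy in single-label multiclass).

0.6207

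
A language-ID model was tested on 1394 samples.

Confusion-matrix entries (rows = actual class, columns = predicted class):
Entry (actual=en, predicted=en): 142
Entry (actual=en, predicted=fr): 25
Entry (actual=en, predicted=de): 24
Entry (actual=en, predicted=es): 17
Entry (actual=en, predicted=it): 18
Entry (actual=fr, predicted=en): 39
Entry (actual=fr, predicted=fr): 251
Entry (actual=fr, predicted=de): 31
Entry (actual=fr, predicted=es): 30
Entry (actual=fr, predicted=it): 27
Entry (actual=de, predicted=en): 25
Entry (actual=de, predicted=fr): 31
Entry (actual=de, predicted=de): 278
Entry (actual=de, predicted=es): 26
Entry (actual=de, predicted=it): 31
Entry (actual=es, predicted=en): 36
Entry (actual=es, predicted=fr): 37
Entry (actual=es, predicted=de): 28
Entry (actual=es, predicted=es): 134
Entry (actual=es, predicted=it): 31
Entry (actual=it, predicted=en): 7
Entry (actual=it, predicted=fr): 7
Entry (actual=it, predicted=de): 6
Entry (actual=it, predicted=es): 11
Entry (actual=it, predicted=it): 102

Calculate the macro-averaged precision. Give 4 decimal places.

Per-class precision (TP/(TP+FP)):
  en: TP=142, FP=39+25+36+7=107 → 142/249 = 0.57028
  fr: TP=251, FP=25+31+37+7=100 → 251/351 = 0.71510
  de: TP=278, FP=24+31+28+6=89 → 278/367 = 0.75749
  es: TP=134, FP=17+30+26+11=84 → 134/218 = 0.61468
  it: TP=102, FP=18+27+31+31=107 → 102/209 = 0.48804
Macro-precision = mean = (0.57028 + 0.71510 + 0.75749 + 0.61468 + 0.48804) / 5 = 0.6291

0.6291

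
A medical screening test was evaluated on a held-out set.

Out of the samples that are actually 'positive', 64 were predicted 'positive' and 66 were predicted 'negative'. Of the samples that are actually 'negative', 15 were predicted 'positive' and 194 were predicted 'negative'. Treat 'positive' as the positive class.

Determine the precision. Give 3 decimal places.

0.810

Precision = TP/(TP+FP) = 64/(64+15) = 64/79 = 0.810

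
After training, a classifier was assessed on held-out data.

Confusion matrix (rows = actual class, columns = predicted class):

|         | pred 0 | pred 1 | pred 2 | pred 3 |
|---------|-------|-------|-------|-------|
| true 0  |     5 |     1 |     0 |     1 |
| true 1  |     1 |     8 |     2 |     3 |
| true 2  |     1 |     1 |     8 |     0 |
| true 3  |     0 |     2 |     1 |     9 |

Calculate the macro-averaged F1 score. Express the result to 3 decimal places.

Per-class F1 score (2·TP/(2·TP+FP+FN)):
  0: TP=5, FP=1+1+0=2, FN=1+0+1=2 → 10/14 = 0.7143
  1: TP=8, FP=1+1+2=4, FN=1+2+3=6 → 16/26 = 0.6154
  2: TP=8, FP=0+2+1=3, FN=1+1+0=2 → 16/21 = 0.7619
  3: TP=9, FP=1+3+0=4, FN=0+2+1=3 → 18/25 = 0.7200
Macro-F1 score = mean = (0.7143 + 0.6154 + 0.7619 + 0.7200) / 4 = 0.703

0.703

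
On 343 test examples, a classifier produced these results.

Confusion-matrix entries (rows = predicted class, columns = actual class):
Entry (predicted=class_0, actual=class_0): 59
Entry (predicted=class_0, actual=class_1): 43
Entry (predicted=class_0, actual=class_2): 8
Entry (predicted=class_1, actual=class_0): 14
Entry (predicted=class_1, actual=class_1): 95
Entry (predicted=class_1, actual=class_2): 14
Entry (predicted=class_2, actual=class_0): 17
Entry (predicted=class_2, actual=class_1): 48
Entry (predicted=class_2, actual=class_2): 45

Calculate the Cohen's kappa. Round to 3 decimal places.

Observed agreement pₒ = trace/N = 199/343 = 0.5802
Expected agreement pₑ = Σ (rowᵢ·colᵢ)/N² = (90·110 + 186·123 + 67·110)/343² = 0.3413
κ = (pₒ − pₑ)/(1 − pₑ) = (0.5802 − 0.3413)/(1 − 0.3413) = 0.363

0.363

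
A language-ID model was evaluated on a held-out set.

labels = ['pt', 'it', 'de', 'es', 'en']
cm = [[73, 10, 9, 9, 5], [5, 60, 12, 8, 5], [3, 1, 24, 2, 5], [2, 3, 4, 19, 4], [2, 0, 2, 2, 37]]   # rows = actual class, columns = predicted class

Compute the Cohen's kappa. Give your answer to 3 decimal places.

0.607

Observed agreement pₒ = trace/N = 213/306 = 0.6961
Expected agreement pₑ = Σ (rowᵢ·colᵢ)/N² = (106·85 + 90·74 + 35·51 + 32·40 + 43·56)/306² = 0.2258
κ = (pₒ − pₑ)/(1 − pₑ) = (0.6961 − 0.2258)/(1 − 0.2258) = 0.607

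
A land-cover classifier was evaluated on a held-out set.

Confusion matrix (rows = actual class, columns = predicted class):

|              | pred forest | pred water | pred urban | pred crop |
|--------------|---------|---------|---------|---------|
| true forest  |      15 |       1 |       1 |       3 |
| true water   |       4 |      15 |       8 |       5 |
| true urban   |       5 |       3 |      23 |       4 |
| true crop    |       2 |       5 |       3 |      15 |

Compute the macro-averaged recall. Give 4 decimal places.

Per-class recall (TP/(TP+FN)):
  forest: TP=15, FN=1+1+3=5 → 15/20 = 0.75000
  water: TP=15, FN=4+8+5=17 → 15/32 = 0.46875
  urban: TP=23, FN=5+3+4=12 → 23/35 = 0.65714
  crop: TP=15, FN=2+5+3=10 → 15/25 = 0.60000
Macro-recall = mean = (0.75000 + 0.46875 + 0.65714 + 0.60000) / 4 = 0.6190

0.6190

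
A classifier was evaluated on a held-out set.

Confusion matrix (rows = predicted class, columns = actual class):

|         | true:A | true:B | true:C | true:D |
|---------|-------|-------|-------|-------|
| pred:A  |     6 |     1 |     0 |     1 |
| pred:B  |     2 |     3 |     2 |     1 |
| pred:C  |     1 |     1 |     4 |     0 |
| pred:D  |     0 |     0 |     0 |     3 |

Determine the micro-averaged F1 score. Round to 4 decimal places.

Micro-averaging pools counts across classes: ΣTP=16, ΣFP=9, ΣFN=9.
Micro-F1 score = 2·TP/(2·TP+FP+FN) on pooled counts = 0.6400 (equals overall accuracy in single-label multiclass).

0.6400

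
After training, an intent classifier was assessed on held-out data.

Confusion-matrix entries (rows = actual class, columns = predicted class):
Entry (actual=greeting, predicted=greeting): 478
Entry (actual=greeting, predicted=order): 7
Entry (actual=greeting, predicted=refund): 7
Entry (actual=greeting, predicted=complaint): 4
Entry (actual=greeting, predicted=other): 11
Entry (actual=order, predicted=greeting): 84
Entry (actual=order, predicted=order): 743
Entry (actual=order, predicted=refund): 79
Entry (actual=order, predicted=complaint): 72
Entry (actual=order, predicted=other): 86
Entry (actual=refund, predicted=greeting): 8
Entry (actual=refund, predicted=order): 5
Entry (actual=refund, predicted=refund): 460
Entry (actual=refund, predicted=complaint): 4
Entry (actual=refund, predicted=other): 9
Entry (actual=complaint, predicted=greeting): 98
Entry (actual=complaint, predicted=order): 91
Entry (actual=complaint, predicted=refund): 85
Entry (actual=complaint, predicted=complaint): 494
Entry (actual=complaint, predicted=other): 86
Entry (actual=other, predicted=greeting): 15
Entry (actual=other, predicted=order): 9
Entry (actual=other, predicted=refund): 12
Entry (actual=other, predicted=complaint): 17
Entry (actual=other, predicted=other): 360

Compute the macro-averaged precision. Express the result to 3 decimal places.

0.754

Per-class precision (TP/(TP+FP)):
  greeting: TP=478, FP=84+8+98+15=205 → 478/683 = 0.6999
  order: TP=743, FP=7+5+91+9=112 → 743/855 = 0.8690
  refund: TP=460, FP=7+79+85+12=183 → 460/643 = 0.7154
  complaint: TP=494, FP=4+72+4+17=97 → 494/591 = 0.8359
  other: TP=360, FP=11+86+9+86=192 → 360/552 = 0.6522
Macro-precision = mean = (0.6999 + 0.8690 + 0.7154 + 0.8359 + 0.6522) / 5 = 0.754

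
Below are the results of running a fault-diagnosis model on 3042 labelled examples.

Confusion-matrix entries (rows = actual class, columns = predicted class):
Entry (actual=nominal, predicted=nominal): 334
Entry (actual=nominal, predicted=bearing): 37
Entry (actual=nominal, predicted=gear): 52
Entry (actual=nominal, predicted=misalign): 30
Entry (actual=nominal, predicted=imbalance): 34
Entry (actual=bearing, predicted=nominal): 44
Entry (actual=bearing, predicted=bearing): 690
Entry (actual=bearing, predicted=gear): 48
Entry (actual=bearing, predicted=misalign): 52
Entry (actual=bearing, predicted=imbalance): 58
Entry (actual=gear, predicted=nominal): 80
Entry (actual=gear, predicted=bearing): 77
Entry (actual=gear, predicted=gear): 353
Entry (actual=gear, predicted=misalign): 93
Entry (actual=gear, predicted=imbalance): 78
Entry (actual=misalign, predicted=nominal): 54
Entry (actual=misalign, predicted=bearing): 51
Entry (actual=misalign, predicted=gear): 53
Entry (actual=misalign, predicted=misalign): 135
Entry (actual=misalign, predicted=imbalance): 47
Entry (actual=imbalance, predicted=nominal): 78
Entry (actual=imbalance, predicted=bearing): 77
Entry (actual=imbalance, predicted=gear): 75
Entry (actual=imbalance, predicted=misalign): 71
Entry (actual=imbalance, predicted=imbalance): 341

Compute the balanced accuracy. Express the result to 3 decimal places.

0.581

Balanced accuracy = mean of per-class recall.
  nominal: recall = 334/487 = 0.6858
  bearing: recall = 690/892 = 0.7735
  gear: recall = 353/681 = 0.5184
  misalign: recall = 135/340 = 0.3971
  imbalance: recall = 341/642 = 0.5312
Mean = (0.6858 + 0.7735 + 0.5184 + 0.3971 + 0.5312) / 5 = 0.581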